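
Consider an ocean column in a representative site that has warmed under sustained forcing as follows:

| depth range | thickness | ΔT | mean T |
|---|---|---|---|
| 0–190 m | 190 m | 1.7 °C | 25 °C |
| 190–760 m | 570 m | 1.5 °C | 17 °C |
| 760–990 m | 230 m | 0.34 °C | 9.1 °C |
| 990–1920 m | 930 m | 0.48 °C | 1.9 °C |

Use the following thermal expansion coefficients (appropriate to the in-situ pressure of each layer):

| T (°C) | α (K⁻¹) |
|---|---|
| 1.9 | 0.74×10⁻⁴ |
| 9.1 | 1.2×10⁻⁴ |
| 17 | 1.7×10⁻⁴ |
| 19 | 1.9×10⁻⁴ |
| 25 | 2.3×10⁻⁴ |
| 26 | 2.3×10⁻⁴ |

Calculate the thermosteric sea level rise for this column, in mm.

Δh = 260 mm

Layer 1 at 25 °C → α = 2.3×10⁻⁴ K⁻¹
Layer 2 at 17 °C → α = 1.7×10⁻⁴ K⁻¹
Layer 3 at 9.1 °C → α = 1.2×10⁻⁴ K⁻¹
Layer 4 at 1.9 °C → α = 0.74×10⁻⁴ K⁻¹
Layer 1: 190 × 2.3×10⁻⁴ × 1.7 = 0.07429 m
190–760 m: 1.7×10⁻⁴ × 1.5 × 570 = 0.14535 m
Layer 3: 0.34 × 230 × 1.2×10⁻⁴ = 0.009384 m
990–1920 m: 930 × 0.48 × 0.74×10⁻⁴ = 0.0330336 m
Δh = 0.07429 + 0.14535 + 0.009384 + 0.0330336 = 0.2620576 m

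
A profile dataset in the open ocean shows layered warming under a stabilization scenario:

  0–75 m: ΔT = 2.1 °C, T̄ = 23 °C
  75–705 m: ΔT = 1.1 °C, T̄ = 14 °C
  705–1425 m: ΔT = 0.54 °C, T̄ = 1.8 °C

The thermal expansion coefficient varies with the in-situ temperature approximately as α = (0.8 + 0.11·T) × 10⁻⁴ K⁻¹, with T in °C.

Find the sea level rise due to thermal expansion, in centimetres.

Layer 1: α = (0.8 + 0.11×23)×10⁻⁴ = 3.33×10⁻⁴ K⁻¹
Layer 2: α = (0.8 + 0.11×14)×10⁻⁴ = 2.34×10⁻⁴ K⁻¹
Layer 3: α = (0.8 + 0.11×1.8)×10⁻⁴ = 0.998×10⁻⁴ K⁻¹
Layer 1: 2.1 × 75 × 3.33×10⁻⁴ = 0.0524475 m
1.1 × 2.34×10⁻⁴ × 630 = 0.162162 m
705–1425 m: 720 × 0.54 × 0.998×10⁻⁴ = 0.03880224 m
Δh = 0.0524475 + 0.162162 + 0.03880224 = 0.25341174 m ≈ 25.3 cm

about 25.3 cm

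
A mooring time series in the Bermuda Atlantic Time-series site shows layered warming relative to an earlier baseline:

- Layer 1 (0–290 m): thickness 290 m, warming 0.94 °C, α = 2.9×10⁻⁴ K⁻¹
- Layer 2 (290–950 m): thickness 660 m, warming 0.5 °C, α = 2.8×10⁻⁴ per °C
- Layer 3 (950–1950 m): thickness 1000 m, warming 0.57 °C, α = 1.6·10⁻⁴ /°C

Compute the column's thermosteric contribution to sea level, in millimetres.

about 263 mm

0–290 m: 2.9×10⁻⁴ × 0.94 × 290 = 0.079054 m
0.5 × 660 × 2.8×10⁻⁴ = 0.09240 m
950–1950 m: 0.57 × 1.6×10⁻⁴ × 1000 = 0.09120 m
Δh = 0.079054 + 0.09240 + 0.09120 = 0.262654 m ≈ 263 mm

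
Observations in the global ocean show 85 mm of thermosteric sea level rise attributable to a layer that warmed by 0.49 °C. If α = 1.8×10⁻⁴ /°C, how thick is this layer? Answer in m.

960 m

H = Δh/(αΔT) = 0.085 / (1.8×10⁻⁴ × 0.49) ≈ 963.7 m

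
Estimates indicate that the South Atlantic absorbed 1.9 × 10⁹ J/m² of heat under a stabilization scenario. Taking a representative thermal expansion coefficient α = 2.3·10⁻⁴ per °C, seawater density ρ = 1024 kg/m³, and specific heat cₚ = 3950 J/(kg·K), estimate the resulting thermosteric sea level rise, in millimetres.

Δh = αQ/(ρcₚ) = 2.3×10⁻⁴ × 1.9×10⁹ / (1024 × 3950) ≈ 0.10804 m

Δh = 108 mm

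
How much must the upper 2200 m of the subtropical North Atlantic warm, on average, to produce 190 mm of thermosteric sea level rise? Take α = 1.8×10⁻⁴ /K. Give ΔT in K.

ΔT ≈ 0.48 K

ΔT = Δh/(αH) = 0.19 / (1.8×10⁻⁴ × 2200) ≈ 0.4798 K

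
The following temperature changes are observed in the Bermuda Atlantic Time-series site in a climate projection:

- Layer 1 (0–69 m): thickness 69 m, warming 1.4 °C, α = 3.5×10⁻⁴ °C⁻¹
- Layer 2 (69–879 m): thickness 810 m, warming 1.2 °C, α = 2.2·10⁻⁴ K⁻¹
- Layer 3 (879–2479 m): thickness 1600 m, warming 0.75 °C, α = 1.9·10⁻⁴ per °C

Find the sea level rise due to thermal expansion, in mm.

1.4 × 3.5×10⁻⁴ × 69 = 0.03381 m
69–879 m: 1.2 × 2.2×10⁻⁴ × 810 = 0.21384 m
879–2479 m: 0.75 × 1600 × 1.9×10⁻⁴ = 0.22800 m
Δh = 0.03381 + 0.21384 + 0.22800 = 0.47565 m

476 mm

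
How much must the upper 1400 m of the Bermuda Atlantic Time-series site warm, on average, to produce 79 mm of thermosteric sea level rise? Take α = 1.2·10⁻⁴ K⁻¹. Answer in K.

ΔT = Δh/(αH) = 0.079 / (1.2×10⁻⁴ × 1400) ≈ 0.4702 K

about 0.47 K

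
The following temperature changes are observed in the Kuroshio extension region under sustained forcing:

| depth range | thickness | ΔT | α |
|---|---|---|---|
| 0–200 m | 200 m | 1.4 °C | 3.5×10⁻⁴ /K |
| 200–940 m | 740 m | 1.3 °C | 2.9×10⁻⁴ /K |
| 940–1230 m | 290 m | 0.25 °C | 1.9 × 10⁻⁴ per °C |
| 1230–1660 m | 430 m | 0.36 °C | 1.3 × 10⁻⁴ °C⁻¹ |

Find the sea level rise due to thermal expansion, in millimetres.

1.4 × 200 × 3.5×10⁻⁴ = 0.09800 m
Layer 2: 2.9×10⁻⁴ × 1.3 × 740 = 0.27898 m
0.25 × 1.9×10⁻⁴ × 290 = 0.013775 m
430 × 0.36 × 1.3×10⁻⁴ = 0.020124 m
Δh = 0.09800 + 0.27898 + 0.013775 + 0.020124 = 0.410879 m

Δh ≈ 411 mm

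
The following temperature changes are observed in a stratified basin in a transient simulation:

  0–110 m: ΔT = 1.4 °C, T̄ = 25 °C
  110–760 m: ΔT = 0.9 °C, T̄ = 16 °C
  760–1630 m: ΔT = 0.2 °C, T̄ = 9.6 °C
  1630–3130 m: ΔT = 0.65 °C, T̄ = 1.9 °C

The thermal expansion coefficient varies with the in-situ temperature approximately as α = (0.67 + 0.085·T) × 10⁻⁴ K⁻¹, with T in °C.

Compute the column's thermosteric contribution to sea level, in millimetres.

Δh = 269 mm

Layer 1: α = (0.67 + 0.085×25)×10⁻⁴ = 2.795×10⁻⁴ K⁻¹
Layer 2: α = (0.67 + 0.085×16)×10⁻⁴ = 2.03×10⁻⁴ K⁻¹
Layer 3: α = (0.67 + 0.085×9.6)×10⁻⁴ = 1.486×10⁻⁴ K⁻¹
Layer 4: α = (0.67 + 0.085×1.9)×10⁻⁴ = 0.8315×10⁻⁴ K⁻¹
0–110 m: 1.4 × 2.795×10⁻⁴ × 110 = 0.043043 m
Layer 2: 0.9 × 2.03×10⁻⁴ × 650 = 0.118755 m
Layer 3: 0.2 × 1.486×10⁻⁴ × 870 = 0.0258564 m
1630–3130 m: 1500 × 0.65 × 0.8315×10⁻⁴ = 0.08107125 m
Δh = 0.043043 + 0.118755 + 0.0258564 + 0.08107125 = 0.26872565 m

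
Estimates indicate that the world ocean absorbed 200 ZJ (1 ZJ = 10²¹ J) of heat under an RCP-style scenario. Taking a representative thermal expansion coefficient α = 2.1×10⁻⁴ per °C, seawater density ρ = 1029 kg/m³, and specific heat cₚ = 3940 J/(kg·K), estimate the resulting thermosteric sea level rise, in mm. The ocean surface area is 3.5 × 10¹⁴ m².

Per unit area: Q = 200×10²¹ / (3.5×10¹⁴) ≈ 5.714×10⁸ J/m²
Δh = αQ/(ρcₚ) = 2.1×10⁻⁴ × 5.714×10⁸ / (1029 × 3940) ≈ 0.029597 m

30 mm of thermosteric rise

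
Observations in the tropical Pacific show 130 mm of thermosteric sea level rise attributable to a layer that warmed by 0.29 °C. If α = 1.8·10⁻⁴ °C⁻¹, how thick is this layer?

H = Δh/(αΔT) = 0.13 / (1.8×10⁻⁴ × 0.29) ≈ 2490 m

H ≈ 2490 m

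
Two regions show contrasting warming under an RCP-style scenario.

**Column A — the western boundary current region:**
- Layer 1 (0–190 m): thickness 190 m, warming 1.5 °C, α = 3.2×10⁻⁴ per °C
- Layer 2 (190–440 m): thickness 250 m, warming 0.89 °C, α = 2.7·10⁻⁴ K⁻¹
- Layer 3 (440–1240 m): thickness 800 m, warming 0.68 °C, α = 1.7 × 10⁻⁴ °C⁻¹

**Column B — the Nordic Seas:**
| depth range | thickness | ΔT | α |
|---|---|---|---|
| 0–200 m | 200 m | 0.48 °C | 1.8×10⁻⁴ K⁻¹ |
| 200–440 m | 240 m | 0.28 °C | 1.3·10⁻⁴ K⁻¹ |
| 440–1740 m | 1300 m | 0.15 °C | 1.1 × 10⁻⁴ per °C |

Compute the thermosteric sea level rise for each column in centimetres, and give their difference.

A Layer 1: 3.2×10⁻⁴ × 1.5 × 190 = 0.09120 m
A 190–440 m: 0.89 × 2.7×10⁻⁴ × 250 = 0.060075 m
A 440–1240 m: 800 × 0.68 × 1.7×10⁻⁴ = 0.09248 m
A total: 0.243755 m
B 200 × 1.8×10⁻⁴ × 0.48 = 0.01728 m
B 200–440 m: 1.3×10⁻⁴ × 240 × 0.28 = 0.008736 m
B Layer 3: 1.1×10⁻⁴ × 1300 × 0.15 = 0.02145 m
B total: 0.047466 m
Difference: 0.243755 − 0.047466 = 0.196289 m

Δh_A ≈ 24 cm, Δh_B ≈ 4.7 cm; difference ≈ 20 cm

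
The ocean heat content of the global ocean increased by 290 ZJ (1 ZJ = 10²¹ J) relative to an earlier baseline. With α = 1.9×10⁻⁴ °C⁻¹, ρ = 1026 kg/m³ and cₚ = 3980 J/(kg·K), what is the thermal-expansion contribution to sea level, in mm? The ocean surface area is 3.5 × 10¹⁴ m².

Per unit area: Q = 290×10²¹ / (3.5×10¹⁴) ≈ 8.286×10⁸ J/m²
Δh = αQ/(ρcₚ) = 1.9×10⁻⁴ × 8.286×10⁸ / (1026 × 3980) ≈ 0.038554 m

38.6 mm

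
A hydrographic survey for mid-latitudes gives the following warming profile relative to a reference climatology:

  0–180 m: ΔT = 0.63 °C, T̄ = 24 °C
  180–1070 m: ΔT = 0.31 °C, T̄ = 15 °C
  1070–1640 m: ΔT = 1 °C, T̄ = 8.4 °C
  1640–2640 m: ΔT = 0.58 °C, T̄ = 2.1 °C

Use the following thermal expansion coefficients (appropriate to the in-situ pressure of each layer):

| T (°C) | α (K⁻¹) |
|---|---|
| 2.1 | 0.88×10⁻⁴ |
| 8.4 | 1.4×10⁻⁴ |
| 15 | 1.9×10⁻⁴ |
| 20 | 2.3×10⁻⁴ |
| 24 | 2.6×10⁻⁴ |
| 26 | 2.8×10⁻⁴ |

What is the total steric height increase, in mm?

210 mm of thermosteric rise

Layer 1 at 24 °C → α = 2.6×10⁻⁴ K⁻¹
Layer 2 at 15 °C → α = 1.9×10⁻⁴ K⁻¹
Layer 3 at 8.4 °C → α = 1.4×10⁻⁴ K⁻¹
Layer 4 at 2.1 °C → α = 0.88×10⁻⁴ K⁻¹
180 × 2.6×10⁻⁴ × 0.63 = 0.029484 m
1.9×10⁻⁴ × 890 × 0.31 = 0.052421 m
Layer 3: 1.4×10⁻⁴ × 570 × 1 = 0.07980 m
1640–2640 m: 0.58 × 0.88×10⁻⁴ × 1000 = 0.05104 m
Δh = 0.029484 + 0.052421 + 0.07980 + 0.05104 = 0.212745 m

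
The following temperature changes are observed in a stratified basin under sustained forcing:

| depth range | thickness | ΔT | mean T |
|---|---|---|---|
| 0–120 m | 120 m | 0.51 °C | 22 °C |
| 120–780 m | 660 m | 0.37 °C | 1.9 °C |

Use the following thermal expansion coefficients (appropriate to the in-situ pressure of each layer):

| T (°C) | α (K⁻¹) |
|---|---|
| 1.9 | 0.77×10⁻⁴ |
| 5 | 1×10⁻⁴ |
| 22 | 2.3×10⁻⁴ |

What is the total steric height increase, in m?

Layer 1 at 22 °C → α = 2.3×10⁻⁴ K⁻¹
Layer 2 at 1.9 °C → α = 0.77×10⁻⁴ K⁻¹
0–120 m: 2.3×10⁻⁴ × 0.51 × 120 = 0.014076 m
Layer 2: 0.77×10⁻⁴ × 660 × 0.37 = 0.0188034 m
Δh = 0.014076 + 0.0188034 = 0.0328794 m ≈ 0.0329 m

Δh ≈ 0.0329 m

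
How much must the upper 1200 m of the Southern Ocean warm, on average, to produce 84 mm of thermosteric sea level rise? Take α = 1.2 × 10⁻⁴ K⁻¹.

about 0.583 K

ΔT = Δh/(αH) = 0.084 / (1.2×10⁻⁴ × 1200) ≈ 0.5833 K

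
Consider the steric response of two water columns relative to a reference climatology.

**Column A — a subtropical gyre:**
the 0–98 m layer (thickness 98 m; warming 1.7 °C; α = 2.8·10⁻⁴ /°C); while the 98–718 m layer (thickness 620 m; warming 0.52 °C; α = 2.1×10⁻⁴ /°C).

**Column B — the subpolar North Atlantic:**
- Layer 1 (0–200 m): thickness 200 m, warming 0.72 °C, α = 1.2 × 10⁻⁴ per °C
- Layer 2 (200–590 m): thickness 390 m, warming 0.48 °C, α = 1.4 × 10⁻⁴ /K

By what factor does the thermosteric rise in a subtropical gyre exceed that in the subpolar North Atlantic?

2.63

A 0–98 m: 98 × 2.8×10⁻⁴ × 1.7 = 0.046648 m
A 98–718 m: 0.52 × 2.1×10⁻⁴ × 620 = 0.067704 m
A total: 0.114352 m
B 200 × 1.2×10⁻⁴ × 0.72 = 0.01728 m
B 200–590 m: 0.48 × 390 × 1.4×10⁻⁴ = 0.026208 m
B total: 0.043488 m
Ratio: 0.114352 / 0.043488 ≈ 2.630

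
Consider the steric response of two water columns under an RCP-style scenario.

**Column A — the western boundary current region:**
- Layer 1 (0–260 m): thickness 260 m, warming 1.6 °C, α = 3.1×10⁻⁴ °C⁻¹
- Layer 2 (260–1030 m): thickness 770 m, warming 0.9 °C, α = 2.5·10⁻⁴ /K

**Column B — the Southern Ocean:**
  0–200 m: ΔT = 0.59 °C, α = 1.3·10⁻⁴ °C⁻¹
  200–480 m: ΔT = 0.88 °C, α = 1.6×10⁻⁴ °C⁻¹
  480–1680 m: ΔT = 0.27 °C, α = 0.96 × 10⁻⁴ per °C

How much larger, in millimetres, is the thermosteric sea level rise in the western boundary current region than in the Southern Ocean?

220 mm

A 3.1×10⁻⁴ × 260 × 1.6 = 0.12896 m
A 260–1030 m: 2.5×10⁻⁴ × 0.9 × 770 = 0.17325 m
A total: 0.30221 m
B Layer 1: 0.59 × 200 × 1.3×10⁻⁴ = 0.01534 m
B Layer 2: 280 × 1.6×10⁻⁴ × 0.88 = 0.039424 m
B 480–1680 m: 0.96×10⁻⁴ × 0.27 × 1200 = 0.031104 m
B total: 0.085868 m
Difference: 0.30221 − 0.085868 = 0.216342 m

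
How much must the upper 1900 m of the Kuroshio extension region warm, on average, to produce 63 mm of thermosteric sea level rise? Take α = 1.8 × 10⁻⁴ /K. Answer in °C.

about 0.18 °C

ΔT = Δh/(αH) = 0.063 / (1.8×10⁻⁴ × 1900) ≈ 0.1842 °C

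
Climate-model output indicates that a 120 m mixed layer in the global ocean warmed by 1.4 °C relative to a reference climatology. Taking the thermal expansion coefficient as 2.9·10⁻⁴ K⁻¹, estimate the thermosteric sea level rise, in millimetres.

Δh = αΔT·H = 2.9×10⁻⁴ × 1.4 × 120 = 0.04872 m

Δh ≈ 48.7 mm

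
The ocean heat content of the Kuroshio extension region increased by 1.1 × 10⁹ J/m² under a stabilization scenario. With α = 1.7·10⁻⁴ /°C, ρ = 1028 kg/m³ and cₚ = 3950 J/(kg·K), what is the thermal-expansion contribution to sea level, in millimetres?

46.1 mm

Δh = αQ/(ρcₚ) = 1.7×10⁻⁴ × 1.1×10⁹ / (1028 × 3950) ≈ 0.046052 m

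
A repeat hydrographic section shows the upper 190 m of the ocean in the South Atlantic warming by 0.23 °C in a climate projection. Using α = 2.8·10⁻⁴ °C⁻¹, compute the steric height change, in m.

0.012 m

Δh = αΔT·H = 2.8×10⁻⁴ × 0.23 × 190 = 0.012236 m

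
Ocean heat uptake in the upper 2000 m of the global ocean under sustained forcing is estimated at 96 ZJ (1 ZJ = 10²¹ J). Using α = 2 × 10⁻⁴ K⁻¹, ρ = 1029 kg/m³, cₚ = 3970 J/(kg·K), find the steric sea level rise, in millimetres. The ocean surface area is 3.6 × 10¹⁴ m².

Δh ≈ 13.1 mm

Per unit area: Q = 96×10²¹ / (3.6×10¹⁴) ≈ 2.667×10⁸ J/m²
Δh = αQ/(ρcₚ) = 2×10⁻⁴ × 2.667×10⁸ / (1029 × 3970) ≈ 0.013057 m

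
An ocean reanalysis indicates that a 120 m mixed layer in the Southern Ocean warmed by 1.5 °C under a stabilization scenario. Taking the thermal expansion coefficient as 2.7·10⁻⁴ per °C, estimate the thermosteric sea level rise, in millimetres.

Δh = αΔT·H = 2.7×10⁻⁴ × 1.5 × 120 = 0.04860 m

Δh = 49 mm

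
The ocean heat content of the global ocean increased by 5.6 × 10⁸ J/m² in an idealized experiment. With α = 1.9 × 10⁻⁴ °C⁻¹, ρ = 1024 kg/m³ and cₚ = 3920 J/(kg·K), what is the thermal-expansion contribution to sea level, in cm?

Δh = αQ/(ρcₚ) = 1.9×10⁻⁴ × 5.6×10⁸ / (1024 × 3920) ≈ 0.026507 m

2.65 cm of thermosteric rise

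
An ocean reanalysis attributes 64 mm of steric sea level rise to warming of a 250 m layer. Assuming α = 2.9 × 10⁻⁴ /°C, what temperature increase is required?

0.883 °C

ΔT = Δh/(αH) = 0.064 / (2.9×10⁻⁴ × 250) ≈ 0.8828 °C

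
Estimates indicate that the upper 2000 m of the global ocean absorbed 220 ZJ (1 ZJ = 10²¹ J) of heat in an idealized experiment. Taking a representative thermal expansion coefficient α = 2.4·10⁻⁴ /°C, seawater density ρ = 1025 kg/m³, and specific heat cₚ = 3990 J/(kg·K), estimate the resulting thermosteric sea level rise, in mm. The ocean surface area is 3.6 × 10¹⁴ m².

Per unit area: Q = 220×10²¹ / (3.6×10¹⁴) ≈ 6.111×10⁸ J/m²
Δh = αQ/(ρcₚ) = 2.4×10⁻⁴ × 6.111×10⁸ / (1025 × 3990) ≈ 0.035861 m

Δh ≈ 35.9 mm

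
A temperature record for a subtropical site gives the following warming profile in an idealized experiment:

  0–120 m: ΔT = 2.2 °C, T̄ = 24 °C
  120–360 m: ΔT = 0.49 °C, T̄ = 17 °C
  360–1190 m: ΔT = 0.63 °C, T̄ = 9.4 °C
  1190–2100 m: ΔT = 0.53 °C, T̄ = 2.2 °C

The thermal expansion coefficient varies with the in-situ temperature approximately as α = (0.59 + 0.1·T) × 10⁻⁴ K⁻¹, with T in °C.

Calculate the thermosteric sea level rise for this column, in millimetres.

Layer 1: α = (0.59 + 0.1×24)×10⁻⁴ = 2.99×10⁻⁴ K⁻¹
Layer 2: α = (0.59 + 0.1×17)×10⁻⁴ = 2.29×10⁻⁴ K⁻¹
Layer 3: α = (0.59 + 0.1×9.4)×10⁻⁴ = 1.53×10⁻⁴ K⁻¹
Layer 4: α = (0.59 + 0.1×2.2)×10⁻⁴ = 0.81×10⁻⁴ K⁻¹
120 × 2.2 × 2.99×10⁻⁴ = 0.078936 m
120–360 m: 240 × 0.49 × 2.29×10⁻⁴ = 0.0269304 m
830 × 0.63 × 1.53×10⁻⁴ = 0.0800037 m
910 × 0.81×10⁻⁴ × 0.53 = 0.0390663 m
Δh = 0.078936 + 0.0269304 + 0.0800037 + 0.0390663 = 0.2249364 m

Δh = 225 mm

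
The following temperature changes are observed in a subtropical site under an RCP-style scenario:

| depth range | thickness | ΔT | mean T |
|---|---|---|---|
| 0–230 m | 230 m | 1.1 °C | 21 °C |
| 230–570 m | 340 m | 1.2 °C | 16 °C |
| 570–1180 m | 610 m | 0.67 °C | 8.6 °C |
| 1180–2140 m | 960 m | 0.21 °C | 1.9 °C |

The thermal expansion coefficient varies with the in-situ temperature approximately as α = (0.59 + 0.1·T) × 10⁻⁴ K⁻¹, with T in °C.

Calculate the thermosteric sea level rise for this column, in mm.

Layer 1: α = (0.59 + 0.1×21)×10⁻⁴ = 2.69×10⁻⁴ K⁻¹
Layer 2: α = (0.59 + 0.1×16)×10⁻⁴ = 2.19×10⁻⁴ K⁻¹
Layer 3: α = (0.59 + 0.1×8.6)×10⁻⁴ = 1.45×10⁻⁴ K⁻¹
Layer 4: α = (0.59 + 0.1×1.9)×10⁻⁴ = 0.78×10⁻⁴ K⁻¹
0–230 m: 230 × 2.69×10⁻⁴ × 1.1 = 0.068057 m
Layer 2: 340 × 2.19×10⁻⁴ × 1.2 = 0.089352 m
570–1180 m: 610 × 0.67 × 1.45×10⁻⁴ = 0.0592615 m
Layer 4: 0.21 × 960 × 0.78×10⁻⁴ = 0.0157248 m
Δh = 0.068057 + 0.089352 + 0.0592615 + 0.0157248 = 0.2323953 m

about 232 mm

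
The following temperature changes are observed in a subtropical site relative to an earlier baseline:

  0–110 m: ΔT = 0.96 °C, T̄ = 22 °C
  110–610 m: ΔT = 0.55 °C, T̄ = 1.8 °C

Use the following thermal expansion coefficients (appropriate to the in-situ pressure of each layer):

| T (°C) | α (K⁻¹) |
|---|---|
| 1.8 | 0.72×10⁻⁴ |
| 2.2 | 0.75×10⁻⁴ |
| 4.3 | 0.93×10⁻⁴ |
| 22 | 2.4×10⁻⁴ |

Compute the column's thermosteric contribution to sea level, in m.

Δh = 0.045 m

Layer 1 at 22 °C → α = 2.4×10⁻⁴ K⁻¹
Layer 2 at 1.8 °C → α = 0.72×10⁻⁴ K⁻¹
0–110 m: 0.96 × 2.4×10⁻⁴ × 110 = 0.025344 m
0.55 × 0.72×10⁻⁴ × 500 = 0.01980 m
Δh = 0.025344 + 0.01980 = 0.045144 m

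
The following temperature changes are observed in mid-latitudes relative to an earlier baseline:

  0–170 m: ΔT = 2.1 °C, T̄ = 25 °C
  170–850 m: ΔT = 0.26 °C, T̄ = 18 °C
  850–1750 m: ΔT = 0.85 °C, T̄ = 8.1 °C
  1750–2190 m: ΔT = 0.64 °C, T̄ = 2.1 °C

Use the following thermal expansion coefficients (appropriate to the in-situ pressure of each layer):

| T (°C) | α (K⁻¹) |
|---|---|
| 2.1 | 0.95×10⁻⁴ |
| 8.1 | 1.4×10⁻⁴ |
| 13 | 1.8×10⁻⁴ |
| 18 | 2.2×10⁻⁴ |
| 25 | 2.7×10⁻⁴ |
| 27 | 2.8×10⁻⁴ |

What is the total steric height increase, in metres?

Layer 1 at 25 °C → α = 2.7×10⁻⁴ K⁻¹
Layer 2 at 18 °C → α = 2.2×10⁻⁴ K⁻¹
Layer 3 at 8.1 °C → α = 1.4×10⁻⁴ K⁻¹
Layer 4 at 2.1 °C → α = 0.95×10⁻⁴ K⁻¹
2.1 × 170 × 2.7×10⁻⁴ = 0.09639 m
Layer 2: 2.2×10⁻⁴ × 0.26 × 680 = 0.038896 m
850–1750 m: 0.85 × 1.4×10⁻⁴ × 900 = 0.10710 m
0.64 × 440 × 0.95×10⁻⁴ = 0.026752 m
Δh = 0.09639 + 0.038896 + 0.10710 + 0.026752 = 0.269138 m

about 0.269 m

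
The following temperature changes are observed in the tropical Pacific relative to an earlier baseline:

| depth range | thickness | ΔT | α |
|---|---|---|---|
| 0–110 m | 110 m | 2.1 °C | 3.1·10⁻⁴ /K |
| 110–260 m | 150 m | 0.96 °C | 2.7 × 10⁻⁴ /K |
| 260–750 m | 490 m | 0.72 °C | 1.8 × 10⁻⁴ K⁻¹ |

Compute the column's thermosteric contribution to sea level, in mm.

174 mm of thermosteric rise

Layer 1: 110 × 2.1 × 3.1×10⁻⁴ = 0.07161 m
Layer 2: 0.96 × 150 × 2.7×10⁻⁴ = 0.03888 m
1.8×10⁻⁴ × 490 × 0.72 = 0.063504 m
Δh = 0.07161 + 0.03888 + 0.063504 = 0.173994 m ≈ 174 mm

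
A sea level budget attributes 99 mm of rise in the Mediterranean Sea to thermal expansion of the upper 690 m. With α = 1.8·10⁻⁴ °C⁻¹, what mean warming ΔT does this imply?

ΔT ≈ 0.797 K

ΔT = Δh/(αH) = 0.099 / (1.8×10⁻⁴ × 690) ≈ 0.7971 K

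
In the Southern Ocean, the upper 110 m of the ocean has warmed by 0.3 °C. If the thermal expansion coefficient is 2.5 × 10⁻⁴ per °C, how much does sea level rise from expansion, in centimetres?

Δh = αΔT·H = 2.5×10⁻⁴ × 0.3 × 110 = 0.00825 m

Δh ≈ 0.825 cm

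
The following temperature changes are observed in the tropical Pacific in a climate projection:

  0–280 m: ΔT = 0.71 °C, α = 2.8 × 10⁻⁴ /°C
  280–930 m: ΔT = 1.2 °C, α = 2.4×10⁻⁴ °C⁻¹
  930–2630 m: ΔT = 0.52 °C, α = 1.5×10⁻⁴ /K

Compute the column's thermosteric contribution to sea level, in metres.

Δh = 0.38 m

0–280 m: 2.8×10⁻⁴ × 0.71 × 280 = 0.055664 m
Layer 2: 650 × 1.2 × 2.4×10⁻⁴ = 0.18720 m
930–2630 m: 0.52 × 1.5×10⁻⁴ × 1700 = 0.13260 m
Δh = 0.055664 + 0.18720 + 0.13260 = 0.375464 m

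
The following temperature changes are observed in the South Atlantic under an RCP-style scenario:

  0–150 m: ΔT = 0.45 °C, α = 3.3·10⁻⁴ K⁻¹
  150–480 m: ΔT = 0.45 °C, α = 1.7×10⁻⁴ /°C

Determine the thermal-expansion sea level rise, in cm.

Δh ≈ 4.8 cm

0–150 m: 0.45 × 3.3×10⁻⁴ × 150 = 0.022275 m
150–480 m: 0.45 × 1.7×10⁻⁴ × 330 = 0.025245 m
Δh = 0.022275 + 0.025245 = 0.04752 m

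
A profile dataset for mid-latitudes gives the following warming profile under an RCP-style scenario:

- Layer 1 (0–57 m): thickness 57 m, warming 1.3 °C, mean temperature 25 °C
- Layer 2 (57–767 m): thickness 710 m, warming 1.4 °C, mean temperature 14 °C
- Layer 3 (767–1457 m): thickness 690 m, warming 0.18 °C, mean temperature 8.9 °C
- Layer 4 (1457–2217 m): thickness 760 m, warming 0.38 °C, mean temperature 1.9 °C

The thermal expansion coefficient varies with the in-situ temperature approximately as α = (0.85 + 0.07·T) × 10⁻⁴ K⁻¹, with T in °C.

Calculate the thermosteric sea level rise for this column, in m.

0.25 m of thermosteric rise

Layer 1: α = (0.85 + 0.07×25)×10⁻⁴ = 2.6×10⁻⁴ K⁻¹
Layer 2: α = (0.85 + 0.07×14)×10⁻⁴ = 1.83×10⁻⁴ K⁻¹
Layer 3: α = (0.85 + 0.07×8.9)×10⁻⁴ = 1.473×10⁻⁴ K⁻¹
Layer 4: α = (0.85 + 0.07×1.9)×10⁻⁴ = 0.983×10⁻⁴ K⁻¹
Layer 1: 1.3 × 2.6×10⁻⁴ × 57 = 0.019266 m
Layer 2: 1.83×10⁻⁴ × 710 × 1.4 = 0.181902 m
Layer 3: 1.473×10⁻⁴ × 690 × 0.18 = 0.01829466 m
Layer 4: 760 × 0.38 × 0.983×10⁻⁴ = 0.02838904 m
Δh = 0.019266 + 0.181902 + 0.01829466 + 0.02838904 = 0.2478517 m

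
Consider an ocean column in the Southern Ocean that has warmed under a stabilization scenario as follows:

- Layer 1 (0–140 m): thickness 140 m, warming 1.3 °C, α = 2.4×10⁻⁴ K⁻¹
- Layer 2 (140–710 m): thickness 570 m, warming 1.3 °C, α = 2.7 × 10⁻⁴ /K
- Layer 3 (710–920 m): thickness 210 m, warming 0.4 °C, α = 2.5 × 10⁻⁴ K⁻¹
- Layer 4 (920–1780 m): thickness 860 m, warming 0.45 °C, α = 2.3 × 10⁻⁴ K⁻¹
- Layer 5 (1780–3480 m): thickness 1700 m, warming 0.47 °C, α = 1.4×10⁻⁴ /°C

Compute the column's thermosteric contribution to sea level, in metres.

Δh = 0.466 m

0–140 m: 140 × 1.3 × 2.4×10⁻⁴ = 0.04368 m
570 × 1.3 × 2.7×10⁻⁴ = 0.20007 m
Layer 3: 210 × 2.5×10⁻⁴ × 0.4 = 0.02100 m
0.45 × 860 × 2.3×10⁻⁴ = 0.08901 m
1780–3480 m: 0.47 × 1.4×10⁻⁴ × 1700 = 0.11186 m
Δh = 0.04368 + 0.20007 + 0.02100 + 0.08901 + 0.11186 = 0.46562 m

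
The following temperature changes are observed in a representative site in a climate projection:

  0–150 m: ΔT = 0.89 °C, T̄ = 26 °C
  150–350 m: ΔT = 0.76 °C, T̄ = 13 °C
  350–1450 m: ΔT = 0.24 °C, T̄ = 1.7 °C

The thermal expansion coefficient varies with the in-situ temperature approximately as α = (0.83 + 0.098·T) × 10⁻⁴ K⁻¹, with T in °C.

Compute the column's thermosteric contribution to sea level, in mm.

Δh = 100 mm

Layer 1: α = (0.83 + 0.098×26)×10⁻⁴ = 3.378×10⁻⁴ K⁻¹
Layer 2: α = (0.83 + 0.098×13)×10⁻⁴ = 2.104×10⁻⁴ K⁻¹
Layer 3: α = (0.83 + 0.098×1.7)×10⁻⁴ = 0.9966×10⁻⁴ K⁻¹
0.89 × 3.378×10⁻⁴ × 150 = 0.0450963 m
Layer 2: 2.104×10⁻⁴ × 0.76 × 200 = 0.0319808 m
Layer 3: 0.9966×10⁻⁴ × 0.24 × 1100 = 0.02631024 m
Δh = 0.0450963 + 0.0319808 + 0.02631024 = 0.10338734 m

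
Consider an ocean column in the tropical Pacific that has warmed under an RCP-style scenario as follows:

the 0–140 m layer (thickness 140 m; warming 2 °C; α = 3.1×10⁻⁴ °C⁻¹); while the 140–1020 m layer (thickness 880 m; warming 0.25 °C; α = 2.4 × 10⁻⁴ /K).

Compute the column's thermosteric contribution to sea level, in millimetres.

0–140 m: 2 × 3.1×10⁻⁴ × 140 = 0.08680 m
880 × 2.4×10⁻⁴ × 0.25 = 0.05280 m
Δh = 0.08680 + 0.05280 = 0.13960 m

140 mm of thermosteric rise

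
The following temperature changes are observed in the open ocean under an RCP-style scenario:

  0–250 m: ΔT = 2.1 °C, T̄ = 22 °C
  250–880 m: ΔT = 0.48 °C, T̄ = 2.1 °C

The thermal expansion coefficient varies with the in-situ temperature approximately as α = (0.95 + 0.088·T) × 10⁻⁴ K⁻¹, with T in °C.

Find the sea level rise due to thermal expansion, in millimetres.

Layer 1: α = (0.95 + 0.088×22)×10⁻⁴ = 2.886×10⁻⁴ K⁻¹
Layer 2: α = (0.95 + 0.088×2.1)×10⁻⁴ = 1.1348×10⁻⁴ K⁻¹
250 × 2.886×10⁻⁴ × 2.1 = 0.151515 m
250–880 m: 1.1348×10⁻⁴ × 0.48 × 630 = 0.034316352 m
Δh = 0.151515 + 0.034316352 = 0.185831352 m

190 mm of thermosteric rise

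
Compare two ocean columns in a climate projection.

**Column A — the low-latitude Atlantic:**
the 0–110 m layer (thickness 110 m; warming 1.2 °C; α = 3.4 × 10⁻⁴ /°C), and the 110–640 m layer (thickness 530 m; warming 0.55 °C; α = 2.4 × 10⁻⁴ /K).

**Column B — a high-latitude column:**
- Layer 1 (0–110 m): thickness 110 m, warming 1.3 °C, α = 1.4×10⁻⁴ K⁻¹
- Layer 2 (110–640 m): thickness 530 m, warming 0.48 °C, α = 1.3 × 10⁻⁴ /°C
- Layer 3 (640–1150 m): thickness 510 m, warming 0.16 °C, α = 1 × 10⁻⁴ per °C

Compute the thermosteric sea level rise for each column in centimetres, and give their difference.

Δh_A ≈ 11 cm, Δh_B ≈ 6.1 cm; difference ≈ 5.4 cm

A Layer 1: 3.4×10⁻⁴ × 110 × 1.2 = 0.04488 m
A 110–640 m: 0.55 × 2.4×10⁻⁴ × 530 = 0.06996 m
A total: 0.11484 m
B 0–110 m: 1.3 × 1.4×10⁻⁴ × 110 = 0.02002 m
B 110–640 m: 1.3×10⁻⁴ × 530 × 0.48 = 0.033072 m
B 640–1150 m: 510 × 1×10⁻⁴ × 0.16 = 0.00816 m
B total: 0.061252 m
Difference: 0.11484 − 0.061252 = 0.053588 m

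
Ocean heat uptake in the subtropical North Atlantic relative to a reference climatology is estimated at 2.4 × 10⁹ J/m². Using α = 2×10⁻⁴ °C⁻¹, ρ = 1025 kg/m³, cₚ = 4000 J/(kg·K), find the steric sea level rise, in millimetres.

117 mm of thermosteric rise

Δh = αQ/(ρcₚ) = 2×10⁻⁴ × 2.4×10⁹ / (1025 × 4000) ≈ 0.11707 m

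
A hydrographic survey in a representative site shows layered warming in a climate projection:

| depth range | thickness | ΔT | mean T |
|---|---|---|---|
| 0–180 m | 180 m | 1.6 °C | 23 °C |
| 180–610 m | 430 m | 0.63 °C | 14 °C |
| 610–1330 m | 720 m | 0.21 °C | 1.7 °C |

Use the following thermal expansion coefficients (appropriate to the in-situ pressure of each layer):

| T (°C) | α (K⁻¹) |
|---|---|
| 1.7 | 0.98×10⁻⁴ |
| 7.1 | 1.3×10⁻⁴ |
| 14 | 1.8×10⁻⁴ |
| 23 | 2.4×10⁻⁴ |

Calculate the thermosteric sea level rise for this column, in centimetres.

Layer 1 at 23 °C → α = 2.4×10⁻⁴ K⁻¹
Layer 2 at 14 °C → α = 1.8×10⁻⁴ K⁻¹
Layer 3 at 1.7 °C → α = 0.98×10⁻⁴ K⁻¹
Layer 1: 2.4×10⁻⁴ × 1.6 × 180 = 0.06912 m
180–610 m: 1.8×10⁻⁴ × 430 × 0.63 = 0.048762 m
0.21 × 720 × 0.98×10⁻⁴ = 0.0148176 m
Δh = 0.06912 + 0.048762 + 0.0148176 = 0.1326996 m ≈ 13.3 cm

Δh ≈ 13.3 cm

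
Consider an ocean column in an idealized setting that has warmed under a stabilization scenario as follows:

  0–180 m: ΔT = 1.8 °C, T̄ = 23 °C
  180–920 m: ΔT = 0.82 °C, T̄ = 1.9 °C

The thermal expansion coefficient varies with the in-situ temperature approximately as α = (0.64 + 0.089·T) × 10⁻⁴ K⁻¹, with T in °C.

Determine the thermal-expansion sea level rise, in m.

Layer 1: α = (0.64 + 0.089×23)×10⁻⁴ = 2.687×10⁻⁴ K⁻¹
Layer 2: α = (0.64 + 0.089×1.9)×10⁻⁴ = 0.8091×10⁻⁴ K⁻¹
1.8 × 180 × 2.687×10⁻⁴ = 0.0870588 m
Layer 2: 0.82 × 740 × 0.8091×10⁻⁴ = 0.049096188 m
Δh = 0.0870588 + 0.049096188 = 0.136154988 m

Δh ≈ 0.136 m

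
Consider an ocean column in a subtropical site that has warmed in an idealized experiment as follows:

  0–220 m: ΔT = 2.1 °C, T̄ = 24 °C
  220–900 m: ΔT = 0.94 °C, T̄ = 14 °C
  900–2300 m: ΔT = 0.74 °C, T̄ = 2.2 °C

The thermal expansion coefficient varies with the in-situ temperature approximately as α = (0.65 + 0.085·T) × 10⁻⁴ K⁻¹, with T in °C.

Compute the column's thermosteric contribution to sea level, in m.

Δh ≈ 0.329 m

Layer 1: α = (0.65 + 0.085×24)×10⁻⁴ = 2.69×10⁻⁴ K⁻¹
Layer 2: α = (0.65 + 0.085×14)×10⁻⁴ = 1.84×10⁻⁴ K⁻¹
Layer 3: α = (0.65 + 0.085×2.2)×10⁻⁴ = 0.837×10⁻⁴ K⁻¹
2.1 × 2.69×10⁻⁴ × 220 = 0.124278 m
Layer 2: 0.94 × 680 × 1.84×10⁻⁴ = 0.1176128 m
900–2300 m: 1400 × 0.837×10⁻⁴ × 0.74 = 0.0867132 m
Δh = 0.124278 + 0.1176128 + 0.0867132 = 0.328604 m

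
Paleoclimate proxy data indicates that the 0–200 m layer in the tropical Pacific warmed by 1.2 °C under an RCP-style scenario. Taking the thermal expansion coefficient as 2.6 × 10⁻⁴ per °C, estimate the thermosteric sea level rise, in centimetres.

6.2 cm

Δh = αΔT·H = 2.6×10⁻⁴ × 1.2 × 200 = 0.06240 m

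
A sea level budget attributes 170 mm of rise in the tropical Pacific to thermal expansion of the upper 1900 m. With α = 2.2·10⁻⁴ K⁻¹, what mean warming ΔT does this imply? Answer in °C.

ΔT ≈ 0.407 °C

ΔT = Δh/(αH) = 0.17 / (2.2×10⁻⁴ × 1900) ≈ 0.4067 °C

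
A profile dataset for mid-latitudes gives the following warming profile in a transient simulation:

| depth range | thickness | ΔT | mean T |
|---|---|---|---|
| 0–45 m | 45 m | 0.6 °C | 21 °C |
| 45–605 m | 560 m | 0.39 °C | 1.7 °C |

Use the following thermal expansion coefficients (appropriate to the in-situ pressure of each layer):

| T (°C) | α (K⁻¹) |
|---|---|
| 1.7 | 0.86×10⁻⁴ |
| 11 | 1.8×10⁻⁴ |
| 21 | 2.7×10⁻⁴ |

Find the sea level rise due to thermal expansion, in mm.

Δh = 26.1 mm

Layer 1 at 21 °C → α = 2.7×10⁻⁴ K⁻¹
Layer 2 at 1.7 °C → α = 0.86×10⁻⁴ K⁻¹
0–45 m: 45 × 2.7×10⁻⁴ × 0.6 = 0.00729 m
560 × 0.86×10⁻⁴ × 0.39 = 0.0187824 m
Δh = 0.00729 + 0.0187824 = 0.0260724 m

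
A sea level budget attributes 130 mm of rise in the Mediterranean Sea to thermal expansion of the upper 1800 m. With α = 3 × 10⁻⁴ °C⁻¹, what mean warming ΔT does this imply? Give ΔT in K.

ΔT = Δh/(αH) = 0.13 / (3×10⁻⁴ × 1800) ≈ 0.2407 K

ΔT ≈ 0.241 K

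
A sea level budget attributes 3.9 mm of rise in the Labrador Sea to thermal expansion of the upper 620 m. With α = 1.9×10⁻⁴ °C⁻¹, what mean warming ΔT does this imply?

ΔT ≈ 0.033 K

ΔT = Δh/(αH) = 0.0039 / (1.9×10⁻⁴ × 620) ≈ 0.03311 K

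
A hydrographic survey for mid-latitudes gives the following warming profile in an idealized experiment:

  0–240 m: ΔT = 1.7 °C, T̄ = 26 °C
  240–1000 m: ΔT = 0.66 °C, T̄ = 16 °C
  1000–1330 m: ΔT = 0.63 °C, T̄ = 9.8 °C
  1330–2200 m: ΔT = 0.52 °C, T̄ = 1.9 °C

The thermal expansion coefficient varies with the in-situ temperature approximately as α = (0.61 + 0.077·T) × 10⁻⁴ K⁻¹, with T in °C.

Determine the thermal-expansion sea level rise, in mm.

Layer 1: α = (0.61 + 0.077×26)×10⁻⁴ = 2.612×10⁻⁴ K⁻¹
Layer 2: α = (0.61 + 0.077×16)×10⁻⁴ = 1.842×10⁻⁴ K⁻¹
Layer 3: α = (0.61 + 0.077×9.8)×10⁻⁴ = 1.3646×10⁻⁴ K⁻¹
Layer 4: α = (0.61 + 0.077×1.9)×10⁻⁴ = 0.7563×10⁻⁴ K⁻¹
1.7 × 2.612×10⁻⁴ × 240 = 0.1065696 m
1.842×10⁻⁴ × 760 × 0.66 = 0.09239472 m
Layer 3: 1.3646×10⁻⁴ × 330 × 0.63 = 0.028370034 m
870 × 0.7563×10⁻⁴ × 0.52 = 0.034215012 m
Δh = 0.1065696 + 0.09239472 + 0.028370034 + 0.034215012 = 0.261549366 m ≈ 262 mm

about 262 mm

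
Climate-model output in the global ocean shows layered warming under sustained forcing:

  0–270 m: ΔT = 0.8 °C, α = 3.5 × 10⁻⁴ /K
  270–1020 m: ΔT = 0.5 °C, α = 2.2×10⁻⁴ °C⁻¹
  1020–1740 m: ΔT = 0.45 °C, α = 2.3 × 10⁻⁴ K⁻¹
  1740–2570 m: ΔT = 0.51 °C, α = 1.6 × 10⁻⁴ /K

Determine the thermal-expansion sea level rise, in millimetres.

about 300 mm

0–270 m: 3.5×10⁻⁴ × 270 × 0.8 = 0.07560 m
750 × 2.2×10⁻⁴ × 0.5 = 0.08250 m
720 × 0.45 × 2.3×10⁻⁴ = 0.07452 m
0.51 × 830 × 1.6×10⁻⁴ = 0.067728 m
Δh = 0.07560 + 0.08250 + 0.07452 + 0.067728 = 0.300348 m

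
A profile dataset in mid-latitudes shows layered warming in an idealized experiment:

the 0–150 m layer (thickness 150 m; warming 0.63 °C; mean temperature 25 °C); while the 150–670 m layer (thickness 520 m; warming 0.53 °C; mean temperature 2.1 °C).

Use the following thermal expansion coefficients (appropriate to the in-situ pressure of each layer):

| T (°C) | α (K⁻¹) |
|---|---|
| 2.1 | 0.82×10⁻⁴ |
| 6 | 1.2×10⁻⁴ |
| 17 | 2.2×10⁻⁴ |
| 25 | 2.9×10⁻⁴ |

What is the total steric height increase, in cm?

5.00 cm

Layer 1 at 25 °C → α = 2.9×10⁻⁴ K⁻¹
Layer 2 at 2.1 °C → α = 0.82×10⁻⁴ K⁻¹
2.9×10⁻⁴ × 150 × 0.63 = 0.027405 m
Layer 2: 520 × 0.82×10⁻⁴ × 0.53 = 0.0225992 m
Δh = 0.027405 + 0.0225992 = 0.0500042 m ≈ 5.00 cm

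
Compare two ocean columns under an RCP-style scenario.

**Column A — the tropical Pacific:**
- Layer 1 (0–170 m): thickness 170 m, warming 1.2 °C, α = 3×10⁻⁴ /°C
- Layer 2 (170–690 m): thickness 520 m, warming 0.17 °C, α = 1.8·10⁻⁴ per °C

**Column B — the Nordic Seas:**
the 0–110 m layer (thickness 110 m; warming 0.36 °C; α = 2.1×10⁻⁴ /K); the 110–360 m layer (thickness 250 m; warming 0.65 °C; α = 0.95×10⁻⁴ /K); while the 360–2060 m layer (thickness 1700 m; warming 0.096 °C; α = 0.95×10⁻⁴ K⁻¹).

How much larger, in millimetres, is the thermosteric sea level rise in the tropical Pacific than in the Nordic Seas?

A Layer 1: 170 × 1.2 × 3×10⁻⁴ = 0.06120 m
A Layer 2: 520 × 1.8×10⁻⁴ × 0.17 = 0.015912 m
A total: 0.077112 m
B 0–110 m: 2.1×10⁻⁴ × 0.36 × 110 = 0.008316 m
B 0.65 × 250 × 0.95×10⁻⁴ = 0.0154375 m
B Layer 3: 0.096 × 0.95×10⁻⁴ × 1700 = 0.015504 m
B total: 0.0392575 m
Difference: 0.077112 − 0.0392575 = 0.0378545 m

38 mm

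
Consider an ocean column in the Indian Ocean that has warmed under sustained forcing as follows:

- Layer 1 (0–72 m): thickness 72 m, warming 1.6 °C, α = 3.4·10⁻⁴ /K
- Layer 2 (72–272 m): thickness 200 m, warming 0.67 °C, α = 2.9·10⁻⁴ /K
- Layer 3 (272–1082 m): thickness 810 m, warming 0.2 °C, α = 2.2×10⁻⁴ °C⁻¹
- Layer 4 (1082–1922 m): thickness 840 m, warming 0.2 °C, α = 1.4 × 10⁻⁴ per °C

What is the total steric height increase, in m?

0–72 m: 1.6 × 3.4×10⁻⁴ × 72 = 0.039168 m
Layer 2: 2.9×10⁻⁴ × 0.67 × 200 = 0.03886 m
272–1082 m: 810 × 0.2 × 2.2×10⁻⁴ = 0.03564 m
0.2 × 1.4×10⁻⁴ × 840 = 0.02352 m
Δh = 0.039168 + 0.03886 + 0.03564 + 0.02352 = 0.137188 m

Δh = 0.137 m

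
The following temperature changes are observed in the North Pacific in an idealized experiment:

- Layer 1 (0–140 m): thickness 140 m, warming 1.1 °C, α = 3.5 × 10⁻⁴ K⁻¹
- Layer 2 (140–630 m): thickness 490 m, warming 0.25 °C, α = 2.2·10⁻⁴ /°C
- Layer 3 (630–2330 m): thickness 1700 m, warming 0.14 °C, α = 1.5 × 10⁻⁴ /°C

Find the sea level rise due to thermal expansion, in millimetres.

about 117 mm

0–140 m: 3.5×10⁻⁴ × 1.1 × 140 = 0.05390 m
2.2×10⁻⁴ × 0.25 × 490 = 0.02695 m
630–2330 m: 1700 × 0.14 × 1.5×10⁻⁴ = 0.03570 m
Δh = 0.05390 + 0.02695 + 0.03570 = 0.11655 m ≈ 117 mm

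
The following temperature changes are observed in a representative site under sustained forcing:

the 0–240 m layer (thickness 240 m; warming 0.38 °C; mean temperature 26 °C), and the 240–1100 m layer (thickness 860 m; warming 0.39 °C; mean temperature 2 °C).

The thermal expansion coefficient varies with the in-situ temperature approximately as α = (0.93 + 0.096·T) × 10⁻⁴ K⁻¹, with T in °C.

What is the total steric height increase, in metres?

about 0.0689 m

Layer 1: α = (0.93 + 0.096×26)×10⁻⁴ = 3.426×10⁻⁴ K⁻¹
Layer 2: α = (0.93 + 0.096×2)×10⁻⁴ = 1.122×10⁻⁴ K⁻¹
Layer 1: 0.38 × 240 × 3.426×10⁻⁴ = 0.03124512 m
Layer 2: 1.122×10⁻⁴ × 0.39 × 860 = 0.03763188 m
Δh = 0.03124512 + 0.03763188 = 0.068877 m ≈ 0.0689 m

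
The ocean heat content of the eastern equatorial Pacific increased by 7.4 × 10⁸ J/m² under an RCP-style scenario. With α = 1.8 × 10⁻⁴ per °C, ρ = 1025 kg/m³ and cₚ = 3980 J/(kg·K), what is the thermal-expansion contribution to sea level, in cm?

Δh = αQ/(ρcₚ) = 1.8×10⁻⁴ × 7.4×10⁸ / (1025 × 3980) ≈ 0.032651 m

3.27 cm of thermosteric rise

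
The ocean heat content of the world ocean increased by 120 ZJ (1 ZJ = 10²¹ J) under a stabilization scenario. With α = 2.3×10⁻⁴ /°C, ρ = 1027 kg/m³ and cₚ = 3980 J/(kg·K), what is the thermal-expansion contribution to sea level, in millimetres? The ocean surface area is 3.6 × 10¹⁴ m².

Δh = 19 mm

Per unit area: Q = 120×10²¹ / (3.6×10¹⁴) ≈ 3.333×10⁸ J/m²
Δh = αQ/(ρcₚ) = 2.3×10⁻⁴ × 3.333×10⁸ / (1027 × 3980) ≈ 0.018755 m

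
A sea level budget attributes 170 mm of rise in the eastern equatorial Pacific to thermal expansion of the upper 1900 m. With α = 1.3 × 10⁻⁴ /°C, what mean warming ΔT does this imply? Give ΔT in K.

ΔT = Δh/(αH) = 0.17 / (1.3×10⁻⁴ × 1900) ≈ 0.6883 K

0.688 K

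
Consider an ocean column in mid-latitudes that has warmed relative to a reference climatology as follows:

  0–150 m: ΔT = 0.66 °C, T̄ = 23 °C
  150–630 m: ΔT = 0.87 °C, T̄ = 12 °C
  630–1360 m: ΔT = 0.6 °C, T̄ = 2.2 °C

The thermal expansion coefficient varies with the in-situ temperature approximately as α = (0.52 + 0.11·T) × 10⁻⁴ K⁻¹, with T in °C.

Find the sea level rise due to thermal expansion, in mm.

Layer 1: α = (0.52 + 0.11×23)×10⁻⁴ = 3.05×10⁻⁴ K⁻¹
Layer 2: α = (0.52 + 0.11×12)×10⁻⁴ = 1.84×10⁻⁴ K⁻¹
Layer 3: α = (0.52 + 0.11×2.2)×10⁻⁴ = 0.762×10⁻⁴ K⁻¹
0.66 × 3.05×10⁻⁴ × 150 = 0.030195 m
1.84×10⁻⁴ × 0.87 × 480 = 0.0768384 m
Layer 3: 0.6 × 0.762×10⁻⁴ × 730 = 0.0333756 m
Δh = 0.030195 + 0.0768384 + 0.0333756 = 0.140409 m

Δh ≈ 140 mm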